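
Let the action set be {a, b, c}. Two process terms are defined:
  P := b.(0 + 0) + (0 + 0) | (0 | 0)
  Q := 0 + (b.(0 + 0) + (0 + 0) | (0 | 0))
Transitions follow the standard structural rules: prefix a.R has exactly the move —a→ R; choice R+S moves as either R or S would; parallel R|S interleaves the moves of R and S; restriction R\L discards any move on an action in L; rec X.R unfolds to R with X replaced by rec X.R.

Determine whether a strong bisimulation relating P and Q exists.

Reachable graph of P (2 states):
  u0 = b.(0 + 0) + (0 + 0) | (0 | 0) | --b--▸ u1
  u1 = 0 + 0 | deadlocked
Reachable graph of Q (2 states):
  v0 = 0 + (b.(0 + 0) + (0 + 0) | (0 | 0)) | --b--▸ v1
  v1 = 0 + 0 | deadlocked
Coarsest stable partition (strong bisimilarity classes):
  B0 = {u0, v0}
  B1 = {u1, v1}
u0 ∈ B0, v0 ∈ B0 → same block

P ~ Q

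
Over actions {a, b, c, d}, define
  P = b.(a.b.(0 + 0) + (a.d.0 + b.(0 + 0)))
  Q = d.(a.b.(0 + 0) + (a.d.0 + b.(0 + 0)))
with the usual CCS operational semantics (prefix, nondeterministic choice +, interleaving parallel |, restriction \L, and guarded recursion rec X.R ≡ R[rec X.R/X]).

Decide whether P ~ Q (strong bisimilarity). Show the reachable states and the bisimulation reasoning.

not bisimilar

LTS(P): 6 reachable states
  s0 = b.(a.b.(0 + 0) + (a.d.0 + b.(0 + 0))) :: =b=> s1
  s1 = a.b.(0 + 0) + (a.d.0 + b.(0 + 0)) :: =a=> s2, =a=> s3, =b=> s4
  s2 = b.(0 + 0) :: =b=> s4
  s3 = d.0 :: =d=> s5
  s4 = 0 + 0 :: stopped
  s5 = 0 :: stopped
LTS(Q): 6 reachable states
  t0 = d.(a.b.(0 + 0) + (a.d.0 + b.(0 + 0))) :: =d=> t1
  t1 = a.b.(0 + 0) + (a.d.0 + b.(0 + 0)) :: =a=> t2, =a=> t3, =b=> t4
  t2 = b.(0 + 0) :: =b=> t4
  t3 = d.0 :: =d=> t5
  t4 = 0 + 0 :: stopped
  t5 = 0 :: stopped
Bisimilarity quotient blocks:
  B0 = {s0}
  B1 = {s1, t1}
  B2 = {s2, t2}
  B3 = {s4, s5, t4, t5}
  B4 = {s3, t3}
  B5 = {t0}
s0 ∈ B0, t0 ∈ B5 → different blocks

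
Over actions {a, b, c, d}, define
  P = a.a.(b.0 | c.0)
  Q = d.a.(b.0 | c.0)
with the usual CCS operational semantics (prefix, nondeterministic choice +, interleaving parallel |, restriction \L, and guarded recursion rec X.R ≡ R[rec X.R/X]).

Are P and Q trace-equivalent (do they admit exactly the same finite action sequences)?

Reachable graph of P (6 states):
  m0 = a.a.(b.0 | c.0) :: ··a··> m1
  m1 = a.(b.0 | c.0) :: ··a··> m2
  m2 = b.0 | c.0 :: ··b··> m3, ··c··> m4
  m3 = 0 | c.0 :: ··c··> m5
  m4 = b.0 | 0 :: ··b··> m5
  m5 = 0 | 0 :: ∅
Reachable graph of Q (6 states):
  n0 = d.a.(b.0 | c.0) :: ··d··> n1
  n1 = a.(b.0 | c.0) :: ··a··> n2
  n2 = b.0 | c.0 :: ··b··> n3, ··c··> n4
  n3 = 0 | c.0 :: ··c··> n5
  n4 = b.0 | 0 :: ··b··> n5
  n5 = 0 | 0 :: ∅
Trace ⟨a⟩ through P, begin at {m0}:
  step 1 (a): {m1}
  — P admits the full trace.
Trace ⟨a⟩ through Q, begin at {n0}:
  step 1 (a): ∅ (Q stuck)

NO — witness ⟨a⟩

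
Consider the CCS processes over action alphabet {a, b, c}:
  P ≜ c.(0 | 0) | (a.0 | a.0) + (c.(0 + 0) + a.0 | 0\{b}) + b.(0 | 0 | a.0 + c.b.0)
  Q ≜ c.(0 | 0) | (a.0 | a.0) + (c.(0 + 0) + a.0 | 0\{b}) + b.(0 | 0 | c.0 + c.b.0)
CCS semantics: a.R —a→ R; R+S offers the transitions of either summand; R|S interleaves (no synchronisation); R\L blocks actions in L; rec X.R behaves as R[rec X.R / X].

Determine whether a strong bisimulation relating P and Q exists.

P ≁ Q

Reachable graph of P (14 states):
  m0 = c.(0 | 0) | (a.0 | a.0) + (c.(0 + 0) + a.0 | 0\{b}) + b.(0 | 0 | a.0 + c.b.0) → —a→ m1, —a→ m2, —a→ m3, —b→ m4, —c→ m5, —c→ m6
  m1 = 0 | 0\{b} → deadlocked
  m2 = c.(0 | 0) | (0 | a.0) → —a→ m7, —c→ m8
  m3 = c.(0 | 0) | (a.0 | 0) → —a→ m7, —c→ m9
  m4 = 0 | 0 | a.0 + c.b.0 → —a→ m10, —c→ m11
  m5 = 0 + 0 → deadlocked
  m6 = 0 | 0 | (a.0 | a.0) → —a→ m8, —a→ m9
  m7 = c.(0 | 0) | (0 | 0) → —c→ m12
  m8 = 0 | 0 | (0 | a.0) → —a→ m12
  m9 = 0 | 0 | (a.0 | 0) → —a→ m12
  m10 = 0 | 0 | 0 → deadlocked
  m11 = b.0 → —b→ m13
  m12 = 0 | 0 | (0 | 0) → deadlocked
  m13 = 0 → deadlocked
Reachable graph of Q (14 states):
  n0 = c.(0 | 0) | (a.0 | a.0) + (c.(0 + 0) + a.0 | 0\{b}) + b.(0 | 0 | c.0 + c.b.0) → —a→ n1, —a→ n2, —a→ n3, —b→ n4, —c→ n5, —c→ n6
  n1 = 0 | 0\{b} → deadlocked
  n2 = c.(0 | 0) | (0 | a.0) → —a→ n7, —c→ n8
  n3 = c.(0 | 0) | (a.0 | 0) → —a→ n7, —c→ n9
  n4 = 0 | 0 | c.0 + c.b.0 → —c→ n10, —c→ n11
  n5 = 0 + 0 → deadlocked
  n6 = 0 | 0 | (a.0 | a.0) → —a→ n8, —a→ n9
  n7 = c.(0 | 0) | (0 | 0) → —c→ n12
  n8 = 0 | 0 | (0 | a.0) → —a→ n12
  n9 = 0 | 0 | (a.0 | 0) → —a→ n12
  n10 = 0 | 0 | 0 → deadlocked
  n11 = b.0 → —b→ n13
  n12 = 0 | 0 | (0 | 0) → deadlocked
  n13 = 0 → deadlocked
Coarsest stable partition (strong bisimilarity classes):
  B0 = {m0}
  B1 = {m2, m3, n2, n3}
  B2 = {m8, m9, n8, n9}
  B3 = {m1, m10, m12, m13, m5, n1, n10, n12, n13, n5}
  B4 = {m7, n7}
  B5 = {m6, n6}
  B6 = {m4}
  B7 = {m11, n11}
  B8 = {n0}
  B9 = {n4}
m0 ∈ B0, n0 ∈ B8 → different blocks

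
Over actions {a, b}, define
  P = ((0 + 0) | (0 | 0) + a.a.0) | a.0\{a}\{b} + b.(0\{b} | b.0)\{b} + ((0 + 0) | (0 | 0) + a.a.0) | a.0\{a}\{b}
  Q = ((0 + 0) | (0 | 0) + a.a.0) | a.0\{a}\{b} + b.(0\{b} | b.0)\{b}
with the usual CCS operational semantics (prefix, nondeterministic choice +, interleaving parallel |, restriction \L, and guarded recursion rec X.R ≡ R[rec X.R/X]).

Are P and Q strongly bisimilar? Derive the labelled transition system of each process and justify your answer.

P's transition system — 7 states:
  m0 = ((0 + 0) | (0 | 0) + a.a.0) | a.0\{a}\{b} + b.(0\{b} | b.0)\{b} + ((0 + 0) | (0 | 0) + a.a.0) | a.0\{a}\{b} ⊢ --a--▸ m1, --a--▸ m2, --b--▸ m3
  m1 = ((0 + 0) | (0 | 0) + a.a.0) | 0\{a}\{b} ⊢ --a--▸ m4
  m2 = a.0 | a.0\{a}\{b} ⊢ --a--▸ m4, --a--▸ m5
  m3 = (0\{b} | b.0)\{b} ⊢ stopped
  m4 = a.0 | 0\{a}\{b} ⊢ --a--▸ m6
  m5 = 0 | a.0\{a}\{b} ⊢ --a--▸ m6
  m6 = 0 | 0\{a}\{b} ⊢ stopped
Q's transition system — 7 states:
  n0 = ((0 + 0) | (0 | 0) + a.a.0) | a.0\{a}\{b} + b.(0\{b} | b.0)\{b} ⊢ --a--▸ n1, --a--▸ n2, --b--▸ n3
  n1 = ((0 + 0) | (0 | 0) + a.a.0) | 0\{a}\{b} ⊢ --a--▸ n4
  n2 = a.0 | a.0\{a}\{b} ⊢ --a--▸ n4, --a--▸ n5
  n3 = (0\{b} | b.0)\{b} ⊢ stopped
  n4 = a.0 | 0\{a}\{b} ⊢ --a--▸ n6
  n5 = 0 | a.0\{a}\{b} ⊢ --a--▸ n6
  n6 = 0 | 0\{a}\{b} ⊢ stopped
Coarsest stable partition (strong bisimilarity classes):
  B0 = {m0, n0}
  B1 = {m1, m2, n1, n2}
  B2 = {m4, m5, n4, n5}
  B3 = {m3, m6, n3, n6}
m0 ∈ B0, n0 ∈ B0 → same block

YES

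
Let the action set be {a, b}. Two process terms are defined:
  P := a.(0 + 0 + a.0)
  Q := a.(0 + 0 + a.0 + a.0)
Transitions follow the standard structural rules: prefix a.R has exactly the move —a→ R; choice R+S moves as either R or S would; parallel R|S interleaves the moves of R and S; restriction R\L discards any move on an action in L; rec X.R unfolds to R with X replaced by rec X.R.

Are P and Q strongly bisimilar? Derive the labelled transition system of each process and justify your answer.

Reachable graph of P (3 states):
  m0 = a.(0 + 0 + a.0) :: =a=> m1
  m1 = 0 + 0 + a.0 :: =a=> m2
  m2 = 0 :: deadlocked
Reachable graph of Q (3 states):
  n0 = a.(0 + 0 + a.0 + a.0) :: =a=> n1
  n1 = 0 + 0 + a.0 + a.0 :: =a=> n2
  n2 = 0 :: deadlocked
Bisimilarity quotient blocks:
  B0 = {m0, n0}
  B1 = {m1, n1}
  B2 = {m2, n2}
m0 ∈ B0, n0 ∈ B0 → same block

YES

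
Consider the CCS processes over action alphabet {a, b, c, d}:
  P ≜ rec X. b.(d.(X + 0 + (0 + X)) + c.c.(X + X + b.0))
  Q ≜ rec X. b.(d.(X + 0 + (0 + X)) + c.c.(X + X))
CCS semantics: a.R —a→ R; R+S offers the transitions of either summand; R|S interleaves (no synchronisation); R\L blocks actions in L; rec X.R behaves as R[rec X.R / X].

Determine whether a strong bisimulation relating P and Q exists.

P's transition system — 6 states:
  u0 = rec X. b.(d.(X + 0 + (0 + X)) + c.c.(X + X + b.0)) → —b→ u1
  u1 = d.((rec X. b.(d.(X + 0 + (0 + X)) + c.c.(X + X + b.0))) + 0 + (0 + (rec X. b.(d.(X + 0 + (0 + X)) + c.c.(X + X + b.0))))) + c.c.((rec X. b.(d.(X + 0 + (0 + X)) + c.c.(X + X + b.0))) + (rec X. b.(d.(X + 0 + (0 + X)) + c.c.(X + X + b.0))) + b.0) → —c→ u2, —d→ u3
  u2 = c.((rec X. b.(d.(X + 0 + (0 + X)) + c.c.(X + X + b.0))) + (rec X. b.(d.(X + 0 + (0 + X)) + c.c.(X + X + b.0))) + b.0) → —c→ u4
  u3 = (rec X. b.(d.(X + 0 + (0 + X)) + c.c.(X + X + b.0))) + 0 + (0 + (rec X. b.(d.(X + 0 + (0 + X)) + c.c.(X + X + b.0)))) → —b→ u1
  u4 = (rec X. b.(d.(X + 0 + (0 + X)) + c.c.(X + X + b.0))) + (rec X. b.(d.(X + 0 + (0 + X)) + c.c.(X + X + b.0))) + b.0 → —b→ u1, —b→ u5
  u5 = 0 → ·
Q's transition system — 5 states:
  v0 = rec X. b.(d.(X + 0 + (0 + X)) + c.c.(X + X)) → —b→ v1
  v1 = d.((rec X. b.(d.(X + 0 + (0 + X)) + c.c.(X + X))) + 0 + (0 + (rec X. b.(d.(X + 0 + (0 + X)) + c.c.(X + X))))) + c.c.((rec X. b.(d.(X + 0 + (0 + X)) + c.c.(X + X))) + (rec X. b.(d.(X + 0 + (0 + X)) + c.c.(X + X)))) → —c→ v2, —d→ v3
  v2 = c.((rec X. b.(d.(X + 0 + (0 + X)) + c.c.(X + X))) + (rec X. b.(d.(X + 0 + (0 + X)) + c.c.(X + X)))) → —c→ v4
  v3 = (rec X. b.(d.(X + 0 + (0 + X)) + c.c.(X + X))) + 0 + (0 + (rec X. b.(d.(X + 0 + (0 + X)) + c.c.(X + X)))) → —b→ v1
  v4 = (rec X. b.(d.(X + 0 + (0 + X)) + c.c.(X + X))) + (rec X. b.(d.(X + 0 + (0 + X)) + c.c.(X + X))) → —b→ v1
Bisimilarity quotient blocks:
  B0 = {u0, u3}
  B1 = {u1}
  B2 = {u2}
  B3 = {u4}
  B4 = {u5}
  B5 = {v0, v3, v4}
  B6 = {v1}
  B7 = {v2}
u0 ∈ B0, v0 ∈ B5 → different blocks

not bisimilar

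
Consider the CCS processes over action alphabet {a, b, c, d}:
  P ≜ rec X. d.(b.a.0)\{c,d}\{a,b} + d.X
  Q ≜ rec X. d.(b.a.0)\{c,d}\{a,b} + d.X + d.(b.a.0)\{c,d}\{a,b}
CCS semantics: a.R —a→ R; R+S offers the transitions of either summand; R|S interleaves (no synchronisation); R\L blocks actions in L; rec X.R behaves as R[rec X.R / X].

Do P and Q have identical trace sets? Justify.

YES

P's transition system — 2 states:
  p0 = rec X. d.(b.a.0)\{c,d}\{a,b} + d.X :: —d→ p0, —d→ p1
  p1 = (b.a.0)\{c,d}\{a,b} :: ·
Q's transition system — 2 states:
  q0 = rec X. d.(b.a.0)\{c,d}\{a,b} + d.X + d.(b.a.0)\{c,d}\{a,b} :: —d→ q0, —d→ q1
  q1 = (b.a.0)\{c,d}\{a,b} :: ·
Bisimilarity quotient blocks:
  B0 = {p0, q0}
  B1 = {p1, q1}
p0 ∈ B0, q0 ∈ B0 → same block
Bisimilar ⇒ trace-equivalent.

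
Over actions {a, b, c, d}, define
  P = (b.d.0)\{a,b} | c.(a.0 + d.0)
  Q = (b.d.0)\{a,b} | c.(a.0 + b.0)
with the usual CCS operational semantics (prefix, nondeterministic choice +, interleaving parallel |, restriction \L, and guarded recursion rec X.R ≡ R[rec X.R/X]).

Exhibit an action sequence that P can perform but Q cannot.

cd

P's transition system — 3 states:
  s0 = (b.d.0)\{a,b} | c.(a.0 + d.0) has moves =c=> s1
  s1 = (b.d.0)\{a,b} | (a.0 + d.0) has moves =a=> s2, =d=> s2
  s2 = (b.d.0)\{a,b} | 0 has moves ·
Q's transition system — 3 states:
  t0 = (b.d.0)\{a,b} | c.(a.0 + b.0) has moves =c=> t1
  t1 = (b.d.0)\{a,b} | (a.0 + b.0) has moves =a=> t2, =b=> t2
  t2 = (b.d.0)\{a,b} | 0 has moves ·
Run σ = ⟨cd⟩ on P: start {s0}
  [1] c ⇒ {s1}
  [2] d ⇒ {s2}
  — P admits the full trace.
Run σ = ⟨cd⟩ on Q: start {t0}
  [1] c ⇒ {t1}
  [2] d ⇒ ∅ (Q stuck)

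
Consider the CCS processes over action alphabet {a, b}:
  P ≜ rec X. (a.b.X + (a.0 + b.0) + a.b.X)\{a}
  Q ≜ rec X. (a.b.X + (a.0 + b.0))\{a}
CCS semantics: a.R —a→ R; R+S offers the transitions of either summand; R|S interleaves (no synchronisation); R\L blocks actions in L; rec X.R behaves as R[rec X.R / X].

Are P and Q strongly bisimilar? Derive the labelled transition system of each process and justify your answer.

P's transition system — 2 states:
  u0 = rec X. (a.b.X + (a.0 + b.0) + a.b.X)\{a} ⊢ -b-> u1
  u1 = 0\{a} ⊢ ∅
Q's transition system — 2 states:
  v0 = rec X. (a.b.X + (a.0 + b.0))\{a} ⊢ -b-> v1
  v1 = 0\{a} ⊢ ∅
Bisimilarity quotient blocks:
  B0 = {u0, v0}
  B1 = {u1, v1}
u0 ∈ B0, v0 ∈ B0 → same block

P ~ Q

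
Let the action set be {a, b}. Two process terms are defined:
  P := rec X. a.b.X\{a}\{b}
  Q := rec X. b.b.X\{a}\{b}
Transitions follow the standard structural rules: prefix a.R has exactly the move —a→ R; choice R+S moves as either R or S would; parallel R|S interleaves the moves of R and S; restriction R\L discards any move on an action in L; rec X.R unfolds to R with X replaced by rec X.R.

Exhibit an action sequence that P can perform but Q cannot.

P's transition system — 3 states:
  u0 = rec X. a.b.X\{a}\{b} :: ··a··> u1
  u1 = b.(rec X. a.b.X\{a}\{b})\{a}\{b} :: ··b··> u2
  u2 = (rec X. a.b.X\{a}\{b})\{a}\{b} :: ·
Q's transition system — 3 states:
  v0 = rec X. b.b.X\{a}\{b} :: ··b··> v1
  v1 = b.(rec X. b.b.X\{a}\{b})\{a}\{b} :: ··b··> v2
  v2 = (rec X. b.b.X\{a}\{b})\{a}\{b} :: ·
Executing a from P (initial set {u0}):
  [1] a ⇒ {u1}
  — P admits the full trace.
Executing a from Q (initial set {v0}):
  [1] a ⇒ ∅ (Q stuck)

a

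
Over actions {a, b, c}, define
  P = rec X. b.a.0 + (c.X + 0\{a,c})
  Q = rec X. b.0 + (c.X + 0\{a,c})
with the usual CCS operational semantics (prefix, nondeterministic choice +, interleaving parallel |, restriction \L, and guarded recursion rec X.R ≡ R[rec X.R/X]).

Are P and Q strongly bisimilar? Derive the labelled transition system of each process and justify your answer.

P's transition system — 3 states:
  m0 = rec X. b.a.0 + (c.X + 0\{a,c}) | ··b··> m1, ··c··> m0
  m1 = a.0 | ··a··> m2
  m2 = 0 | ·
Q's transition system — 2 states:
  n0 = rec X. b.0 + (c.X + 0\{a,c}) | ··b··> n1, ··c··> n0
  n1 = 0 | ·
Bisimilarity quotient blocks:
  B0 = {m0}
  B1 = {m1}
  B2 = {m2, n1}
  B3 = {n0}
m0 ∈ B0, n0 ∈ B3 → different blocks

P ≁ Q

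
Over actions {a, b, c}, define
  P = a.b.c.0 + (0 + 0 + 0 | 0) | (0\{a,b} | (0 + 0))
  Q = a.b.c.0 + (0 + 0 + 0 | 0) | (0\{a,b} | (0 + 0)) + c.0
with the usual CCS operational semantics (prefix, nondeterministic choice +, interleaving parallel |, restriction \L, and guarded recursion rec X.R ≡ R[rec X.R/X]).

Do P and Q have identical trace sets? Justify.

traces(P) ≠ traces(Q) — witness ⟨c⟩

Reachable graph of P (4 states):
  p0 = a.b.c.0 + (0 + 0 + 0 | 0) | (0\{a,b} | (0 + 0)) :: ··a··> p1
  p1 = b.c.0 :: ··b··> p2
  p2 = c.0 :: ··c··> p3
  p3 = 0 :: ∅
Reachable graph of Q (4 states):
  q0 = a.b.c.0 + (0 + 0 + 0 | 0) | (0\{a,b} | (0 + 0)) + c.0 :: ··a··> q1, ··c··> q2
  q1 = b.c.0 :: ··b··> q3
  q2 = 0 :: ∅
  q3 = c.0 :: ··c··> q2
Trace ⟨c⟩ through Q, begin at {q0}:
  [1] c ⇒ {q2}
  — Q admits the full trace.
Trace ⟨c⟩ through P, begin at {p0}:
  [1] c ⇒ no successor for P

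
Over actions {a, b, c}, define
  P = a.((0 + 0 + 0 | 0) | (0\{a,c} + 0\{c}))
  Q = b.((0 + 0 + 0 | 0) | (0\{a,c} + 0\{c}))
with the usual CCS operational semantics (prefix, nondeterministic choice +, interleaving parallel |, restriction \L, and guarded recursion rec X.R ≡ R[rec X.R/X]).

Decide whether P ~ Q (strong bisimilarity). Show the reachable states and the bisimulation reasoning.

NO

Reachable graph of P (2 states):
  m0 = a.((0 + 0 + 0 | 0) | (0\{a,c} + 0\{c})) → --a--▸ m1
  m1 = (0 + 0 + 0 | 0) | (0\{a,c} + 0\{c}) → ·
Reachable graph of Q (2 states):
  n0 = b.((0 + 0 + 0 | 0) | (0\{a,c} + 0\{c})) → --b--▸ n1
  n1 = (0 + 0 + 0 | 0) | (0\{a,c} + 0\{c}) → ·
Coarsest stable partition (strong bisimilarity classes):
  B0 = {m0}
  B1 = {m1, n1}
  B2 = {n0}
m0 ∈ B0, n0 ∈ B2 → different blocks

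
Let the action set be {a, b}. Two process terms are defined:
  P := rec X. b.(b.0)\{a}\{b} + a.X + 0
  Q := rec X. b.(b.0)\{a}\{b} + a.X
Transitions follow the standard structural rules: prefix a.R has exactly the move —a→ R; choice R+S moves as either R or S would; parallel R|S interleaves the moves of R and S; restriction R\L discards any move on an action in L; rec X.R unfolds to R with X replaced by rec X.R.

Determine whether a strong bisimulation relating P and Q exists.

P's transition system — 2 states:
  u0 = rec X. b.(b.0)\{a}\{b} + a.X + 0 → —a→ u0, —b→ u1
  u1 = (b.0)\{a}\{b} → (no moves)
Q's transition system — 2 states:
  v0 = rec X. b.(b.0)\{a}\{b} + a.X → —a→ v0, —b→ v1
  v1 = (b.0)\{a}\{b} → (no moves)
Coarsest stable partition (strong bisimilarity classes):
  B0 = {u0, v0}
  B1 = {u1, v1}
u0 ∈ B0, v0 ∈ B0 → same block

YES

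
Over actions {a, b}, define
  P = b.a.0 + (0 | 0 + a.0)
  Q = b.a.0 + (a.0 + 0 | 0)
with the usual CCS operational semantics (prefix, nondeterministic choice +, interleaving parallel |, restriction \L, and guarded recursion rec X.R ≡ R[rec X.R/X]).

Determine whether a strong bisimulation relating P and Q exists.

YES

LTS(P): 3 reachable states
  p0 = b.a.0 + (0 | 0 + a.0) | =a=> p1, =b=> p2
  p1 = 0 | ·
  p2 = a.0 | =a=> p1
LTS(Q): 3 reachable states
  q0 = b.a.0 + (a.0 + 0 | 0) | =a=> q1, =b=> q2
  q1 = 0 | ·
  q2 = a.0 | =a=> q1
Coarsest stable partition (strong bisimilarity classes):
  B0 = {p0, q0}
  B1 = {p1, q1}
  B2 = {p2, q2}
p0 ∈ B0, q0 ∈ B0 → same block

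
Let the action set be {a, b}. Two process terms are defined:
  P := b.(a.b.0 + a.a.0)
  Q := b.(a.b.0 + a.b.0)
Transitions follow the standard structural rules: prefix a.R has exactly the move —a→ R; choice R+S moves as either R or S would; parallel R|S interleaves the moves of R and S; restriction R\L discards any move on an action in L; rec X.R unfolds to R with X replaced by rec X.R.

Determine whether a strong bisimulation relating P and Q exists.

P's transition system — 5 states:
  u0 = b.(a.b.0 + a.a.0) ⊢ -b-> u1
  u1 = a.b.0 + a.a.0 ⊢ -a-> u2, -a-> u3
  u2 = a.0 ⊢ -a-> u4
  u3 = b.0 ⊢ -b-> u4
  u4 = 0 ⊢ deadlocked
Q's transition system — 4 states:
  v0 = b.(a.b.0 + a.b.0) ⊢ -b-> v1
  v1 = a.b.0 + a.b.0 ⊢ -a-> v2
  v2 = b.0 ⊢ -b-> v3
  v3 = 0 ⊢ deadlocked
Bisimilarity quotient blocks:
  B0 = {u0}
  B1 = {u1}
  B2 = {u3, v2}
  B3 = {u4, v3}
  B4 = {u2}
  B5 = {v0}
  B6 = {v1}
u0 ∈ B0, v0 ∈ B5 → different blocks

NO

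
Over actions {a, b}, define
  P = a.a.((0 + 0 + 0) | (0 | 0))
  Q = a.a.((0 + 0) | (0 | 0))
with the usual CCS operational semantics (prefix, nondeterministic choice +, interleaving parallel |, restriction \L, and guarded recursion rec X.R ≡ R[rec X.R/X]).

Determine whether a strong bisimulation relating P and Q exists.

LTS(P): 3 reachable states
  m0 = a.a.((0 + 0 + 0) | (0 | 0)) :: =a=> m1
  m1 = a.((0 + 0 + 0) | (0 | 0)) :: =a=> m2
  m2 = (0 + 0 + 0) | (0 | 0) :: ·
LTS(Q): 3 reachable states
  n0 = a.a.((0 + 0) | (0 | 0)) :: =a=> n1
  n1 = a.((0 + 0) | (0 | 0)) :: =a=> n2
  n2 = (0 + 0) | (0 | 0) :: ·
Partition-refinement fixed point:
  B0 = {m0, n0}
  B1 = {m1, n1}
  B2 = {m2, n2}
m0 ∈ B0, n0 ∈ B0 → same block

YES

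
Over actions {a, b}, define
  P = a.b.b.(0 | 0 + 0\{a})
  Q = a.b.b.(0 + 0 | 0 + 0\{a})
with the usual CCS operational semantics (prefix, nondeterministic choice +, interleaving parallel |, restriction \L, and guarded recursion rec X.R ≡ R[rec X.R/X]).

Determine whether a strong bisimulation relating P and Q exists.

bisimilar

Reachable graph of P (4 states):
  s0 = a.b.b.(0 | 0 + 0\{a}) | —a→ s1
  s1 = b.b.(0 | 0 + 0\{a}) | —b→ s2
  s2 = b.(0 | 0 + 0\{a}) | —b→ s3
  s3 = 0 | 0 + 0\{a} | (no moves)
Reachable graph of Q (4 states):
  t0 = a.b.b.(0 + 0 | 0 + 0\{a}) | —a→ t1
  t1 = b.b.(0 + 0 | 0 + 0\{a}) | —b→ t2
  t2 = b.(0 + 0 | 0 + 0\{a}) | —b→ t3
  t3 = 0 + 0 | 0 + 0\{a} | (no moves)
Coarsest stable partition (strong bisimilarity classes):
  B0 = {s0, t0}
  B1 = {s1, t1}
  B2 = {s2, t2}
  B3 = {s3, t3}
s0 ∈ B0, t0 ∈ B0 → same block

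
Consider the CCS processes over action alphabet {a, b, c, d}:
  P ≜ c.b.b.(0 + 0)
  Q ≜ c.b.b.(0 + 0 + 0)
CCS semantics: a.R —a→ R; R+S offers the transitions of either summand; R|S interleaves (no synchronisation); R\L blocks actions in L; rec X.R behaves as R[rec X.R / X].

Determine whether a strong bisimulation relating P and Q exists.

P's transition system — 4 states:
  m0 = c.b.b.(0 + 0) :: -c-> m1
  m1 = b.b.(0 + 0) :: -b-> m2
  m2 = b.(0 + 0) :: -b-> m3
  m3 = 0 + 0 :: stopped
Q's transition system — 4 states:
  n0 = c.b.b.(0 + 0 + 0) :: -c-> n1
  n1 = b.b.(0 + 0 + 0) :: -b-> n2
  n2 = b.(0 + 0 + 0) :: -b-> n3
  n3 = 0 + 0 + 0 :: stopped
Bisimilarity quotient blocks:
  B0 = {m0, n0}
  B1 = {m1, n1}
  B2 = {m2, n2}
  B3 = {m3, n3}
m0 ∈ B0, n0 ∈ B0 → same block

bisimilar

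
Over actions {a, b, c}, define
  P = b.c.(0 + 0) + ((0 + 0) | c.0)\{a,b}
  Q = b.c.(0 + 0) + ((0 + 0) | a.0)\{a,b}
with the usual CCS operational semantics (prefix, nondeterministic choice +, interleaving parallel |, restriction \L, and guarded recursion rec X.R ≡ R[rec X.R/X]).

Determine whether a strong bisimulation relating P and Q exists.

Reachable graph of P (4 states):
  p0 = b.c.(0 + 0) + ((0 + 0) | c.0)\{a,b} → -b-> p1, -c-> p2
  p1 = c.(0 + 0) → -c-> p3
  p2 = ((0 + 0) | 0)\{a,b} → stopped
  p3 = 0 + 0 → stopped
Reachable graph of Q (3 states):
  q0 = b.c.(0 + 0) + ((0 + 0) | a.0)\{a,b} → -b-> q1
  q1 = c.(0 + 0) → -c-> q2
  q2 = 0 + 0 → stopped
Bisimilarity quotient blocks:
  B0 = {p0}
  B1 = {p2, p3, q2}
  B2 = {p1, q1}
  B3 = {q0}
p0 ∈ B0, q0 ∈ B3 → different blocks

not bisimilar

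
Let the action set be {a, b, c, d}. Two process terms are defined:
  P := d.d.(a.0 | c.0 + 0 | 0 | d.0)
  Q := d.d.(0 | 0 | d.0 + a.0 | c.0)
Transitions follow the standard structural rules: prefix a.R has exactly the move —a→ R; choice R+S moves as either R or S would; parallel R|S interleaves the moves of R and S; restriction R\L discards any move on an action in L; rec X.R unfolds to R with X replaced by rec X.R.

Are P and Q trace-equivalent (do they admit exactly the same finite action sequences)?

trace-equivalent

LTS(P): 7 reachable states
  p0 = d.d.(a.0 | c.0 + 0 | 0 | d.0) ⊢ --d--▸ p1
  p1 = d.(a.0 | c.0 + 0 | 0 | d.0) ⊢ --d--▸ p2
  p2 = a.0 | c.0 + 0 | 0 | d.0 ⊢ --a--▸ p3, --c--▸ p4, --d--▸ p5
  p3 = 0 | c.0 ⊢ --c--▸ p6
  p4 = a.0 | 0 ⊢ --a--▸ p6
  p5 = 0 | 0 | 0 ⊢ ·
  p6 = 0 | 0 ⊢ ·
LTS(Q): 7 reachable states
  q0 = d.d.(0 | 0 | d.0 + a.0 | c.0) ⊢ --d--▸ q1
  q1 = d.(0 | 0 | d.0 + a.0 | c.0) ⊢ --d--▸ q2
  q2 = 0 | 0 | d.0 + a.0 | c.0 ⊢ --a--▸ q3, --c--▸ q4, --d--▸ q5
  q3 = 0 | c.0 ⊢ --c--▸ q6
  q4 = a.0 | 0 ⊢ --a--▸ q6
  q5 = 0 | 0 | 0 ⊢ ·
  q6 = 0 | 0 ⊢ ·
Partition-refinement fixed point:
  B0 = {p0, q0}
  B1 = {p1, q1}
  B2 = {p2, q2}
  B3 = {p4, q4}
  B4 = {p5, p6, q5, q6}
  B5 = {p3, q3}
p0 ∈ B0, q0 ∈ B0 → same block
Bisimilar ⇒ trace-equivalent.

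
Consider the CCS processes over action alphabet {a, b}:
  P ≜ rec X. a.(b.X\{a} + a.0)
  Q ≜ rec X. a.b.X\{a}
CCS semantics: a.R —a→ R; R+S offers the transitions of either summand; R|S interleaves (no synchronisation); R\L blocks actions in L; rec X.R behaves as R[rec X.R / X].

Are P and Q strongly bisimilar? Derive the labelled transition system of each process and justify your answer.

Reachable graph of P (4 states):
  u0 = rec X. a.(b.X\{a} + a.0) | =a=> u1
  u1 = b.(rec X. a.(b.X\{a} + a.0))\{a} + a.0 | =a=> u2, =b=> u3
  u2 = 0 | (no moves)
  u3 = (rec X. a.(b.X\{a} + a.0))\{a} | (no moves)
Reachable graph of Q (3 states):
  v0 = rec X. a.b.X\{a} | =a=> v1
  v1 = b.(rec X. a.b.X\{a})\{a} | =b=> v2
  v2 = (rec X. a.b.X\{a})\{a} | (no moves)
Bisimilarity quotient blocks:
  B0 = {u0}
  B1 = {u1}
  B2 = {u2, u3, v2}
  B3 = {v0}
  B4 = {v1}
u0 ∈ B0, v0 ∈ B3 → different blocks

NO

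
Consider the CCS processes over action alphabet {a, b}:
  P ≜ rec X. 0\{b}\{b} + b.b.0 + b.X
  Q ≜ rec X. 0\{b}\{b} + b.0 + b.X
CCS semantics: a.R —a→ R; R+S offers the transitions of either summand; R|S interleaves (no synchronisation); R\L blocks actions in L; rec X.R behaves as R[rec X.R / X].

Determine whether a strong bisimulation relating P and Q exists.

P ≁ Q

Reachable graph of P (3 states):
  p0 = rec X. 0\{b}\{b} + b.b.0 + b.X ⊢ —b→ p0, —b→ p1
  p1 = b.0 ⊢ —b→ p2
  p2 = 0 ⊢ ·
Reachable graph of Q (2 states):
  q0 = rec X. 0\{b}\{b} + b.0 + b.X ⊢ —b→ q0, —b→ q1
  q1 = 0 ⊢ ·
Coarsest stable partition (strong bisimilarity classes):
  B0 = {p0}
  B1 = {p1}
  B2 = {p2, q1}
  B3 = {q0}
p0 ∈ B0, q0 ∈ B3 → different blocks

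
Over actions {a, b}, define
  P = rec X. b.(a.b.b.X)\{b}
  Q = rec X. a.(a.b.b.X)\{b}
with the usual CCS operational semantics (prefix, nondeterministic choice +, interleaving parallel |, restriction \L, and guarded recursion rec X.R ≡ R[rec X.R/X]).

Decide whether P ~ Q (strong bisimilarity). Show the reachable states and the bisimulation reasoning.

P's transition system — 3 states:
  p0 = rec X. b.(a.b.b.X)\{b} → -b-> p1
  p1 = (a.b.b.(rec X. b.(a.b.b.X)\{b}))\{b} → -a-> p2
  p2 = (b.b.(rec X. b.(a.b.b.X)\{b}))\{b} → stopped
Q's transition system — 3 states:
  q0 = rec X. a.(a.b.b.X)\{b} → -a-> q1
  q1 = (a.b.b.(rec X. a.(a.b.b.X)\{b}))\{b} → -a-> q2
  q2 = (b.b.(rec X. a.(a.b.b.X)\{b}))\{b} → stopped
Bisimilarity quotient blocks:
  B0 = {p0}
  B1 = {p1, q1}
  B2 = {p2, q2}
  B3 = {q0}
p0 ∈ B0, q0 ∈ B3 → different blocks

P ≁ Q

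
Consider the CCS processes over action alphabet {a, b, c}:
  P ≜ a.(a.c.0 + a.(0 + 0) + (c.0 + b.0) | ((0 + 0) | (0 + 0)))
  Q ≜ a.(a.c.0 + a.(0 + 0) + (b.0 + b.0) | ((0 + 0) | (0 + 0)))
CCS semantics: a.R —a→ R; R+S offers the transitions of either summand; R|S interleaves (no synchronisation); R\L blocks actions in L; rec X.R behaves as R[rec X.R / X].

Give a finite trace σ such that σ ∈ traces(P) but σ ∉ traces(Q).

ac

Reachable graph of P (6 states):
  s0 = a.(a.c.0 + a.(0 + 0) + (c.0 + b.0) | ((0 + 0) | (0 + 0))) → -a-> s1
  s1 = a.c.0 + a.(0 + 0) + (c.0 + b.0) | ((0 + 0) | (0 + 0)) → -a-> s2, -a-> s3, -b-> s4, -c-> s4
  s2 = 0 + 0 → (no moves)
  s3 = c.0 → -c-> s5
  s4 = 0 | ((0 + 0) | (0 + 0)) → (no moves)
  s5 = 0 → (no moves)
Reachable graph of Q (6 states):
  t0 = a.(a.c.0 + a.(0 + 0) + (b.0 + b.0) | ((0 + 0) | (0 + 0))) → -a-> t1
  t1 = a.c.0 + a.(0 + 0) + (b.0 + b.0) | ((0 + 0) | (0 + 0)) → -a-> t2, -a-> t3, -b-> t4
  t2 = 0 + 0 → (no moves)
  t3 = c.0 → -c-> t5
  t4 = 0 | ((0 + 0) | (0 + 0)) → (no moves)
  t5 = 0 → (no moves)
Run σ = ⟨ac⟩ on P: start {s0}
  step 1 (a): {s1}
  step 2 (c): {s4}
  — P admits the full trace.
Run σ = ⟨ac⟩ on Q: start {t0}
  step 1 (a): {t1}
  step 2 (c): ∅ (Q stuck)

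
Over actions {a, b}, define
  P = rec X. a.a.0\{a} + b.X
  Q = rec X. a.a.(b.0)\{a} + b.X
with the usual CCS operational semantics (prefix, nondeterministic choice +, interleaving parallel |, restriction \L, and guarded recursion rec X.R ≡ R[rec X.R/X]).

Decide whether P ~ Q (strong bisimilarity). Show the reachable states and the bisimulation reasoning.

Reachable graph of P (3 states):
  p0 = rec X. a.a.0\{a} + b.X :: =a=> p1, =b=> p0
  p1 = a.0\{a} :: =a=> p2
  p2 = 0\{a} :: stopped
Reachable graph of Q (4 states):
  q0 = rec X. a.a.(b.0)\{a} + b.X :: =a=> q1, =b=> q0
  q1 = a.(b.0)\{a} :: =a=> q2
  q2 = (b.0)\{a} :: =b=> q3
  q3 = 0\{a} :: stopped
Bisimilarity quotient blocks:
  B0 = {p0}
  B1 = {p1}
  B2 = {p2, q3}
  B3 = {q0}
  B4 = {q1}
  B5 = {q2}
p0 ∈ B0, q0 ∈ B3 → different blocks

NO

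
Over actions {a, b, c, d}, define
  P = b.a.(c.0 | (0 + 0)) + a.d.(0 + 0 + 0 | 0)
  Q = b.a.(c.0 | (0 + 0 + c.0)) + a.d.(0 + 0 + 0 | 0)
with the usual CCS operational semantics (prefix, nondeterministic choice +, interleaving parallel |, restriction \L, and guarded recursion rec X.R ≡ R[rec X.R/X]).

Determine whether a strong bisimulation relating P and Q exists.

P's transition system — 6 states:
  u0 = b.a.(c.0 | (0 + 0)) + a.d.(0 + 0 + 0 | 0) :: —a→ u1, —b→ u2
  u1 = d.(0 + 0 + 0 | 0) :: —d→ u3
  u2 = a.(c.0 | (0 + 0)) :: —a→ u4
  u3 = 0 + 0 + 0 | 0 :: deadlocked
  u4 = c.0 | (0 + 0) :: —c→ u5
  u5 = 0 | (0 + 0) :: deadlocked
Q's transition system — 8 states:
  v0 = b.a.(c.0 | (0 + 0 + c.0)) + a.d.(0 + 0 + 0 | 0) :: —a→ v1, —b→ v2
  v1 = d.(0 + 0 + 0 | 0) :: —d→ v3
  v2 = a.(c.0 | (0 + 0 + c.0)) :: —a→ v4
  v3 = 0 + 0 + 0 | 0 :: deadlocked
  v4 = c.0 | (0 + 0 + c.0) :: —c→ v5, —c→ v6
  v5 = 0 | (0 + 0 + c.0) :: —c→ v7
  v6 = c.0 | 0 :: —c→ v7
  v7 = 0 | 0 :: deadlocked
Coarsest stable partition (strong bisimilarity classes):
  B0 = {u0}
  B1 = {u1, v1}
  B2 = {u3, u5, v3, v7}
  B3 = {u2}
  B4 = {u4, v5, v6}
  B5 = {v0}
  B6 = {v2}
  B7 = {v4}
u0 ∈ B0, v0 ∈ B5 → different blocks

P ≁ Q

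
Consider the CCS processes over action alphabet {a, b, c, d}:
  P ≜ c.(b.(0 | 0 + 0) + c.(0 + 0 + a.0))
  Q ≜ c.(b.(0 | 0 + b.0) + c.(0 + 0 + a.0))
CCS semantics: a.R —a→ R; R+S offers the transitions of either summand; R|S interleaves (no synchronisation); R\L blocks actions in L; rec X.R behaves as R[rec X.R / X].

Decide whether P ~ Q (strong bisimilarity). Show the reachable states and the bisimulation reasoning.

Reachable graph of P (5 states):
  p0 = c.(b.(0 | 0 + 0) + c.(0 + 0 + a.0)) | --c--▸ p1
  p1 = b.(0 | 0 + 0) + c.(0 + 0 + a.0) | --b--▸ p2, --c--▸ p3
  p2 = 0 | 0 + 0 | stopped
  p3 = 0 + 0 + a.0 | --a--▸ p4
  p4 = 0 | stopped
Reachable graph of Q (5 states):
  q0 = c.(b.(0 | 0 + b.0) + c.(0 + 0 + a.0)) | --c--▸ q1
  q1 = b.(0 | 0 + b.0) + c.(0 + 0 + a.0) | --b--▸ q2, --c--▸ q3
  q2 = 0 | 0 + b.0 | --b--▸ q4
  q3 = 0 + 0 + a.0 | --a--▸ q4
  q4 = 0 | stopped
Bisimilarity quotient blocks:
  B0 = {p0}
  B1 = {p1}
  B2 = {p3, q3}
  B3 = {p2, p4, q4}
  B4 = {q0}
  B5 = {q1}
  B6 = {q2}
p0 ∈ B0, q0 ∈ B4 → different blocks

P ≁ Q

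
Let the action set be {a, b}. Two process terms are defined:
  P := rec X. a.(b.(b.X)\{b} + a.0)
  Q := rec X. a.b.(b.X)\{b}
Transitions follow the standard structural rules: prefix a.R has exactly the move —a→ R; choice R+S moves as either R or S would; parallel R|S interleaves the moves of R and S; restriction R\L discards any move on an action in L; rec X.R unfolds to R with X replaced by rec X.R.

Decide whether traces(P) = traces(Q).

trace-distinct — witness ⟨aa⟩

LTS(P): 4 reachable states
  m0 = rec X. a.(b.(b.X)\{b} + a.0) | =a=> m1
  m1 = b.(b.(rec X. a.(b.(b.X)\{b} + a.0)))\{b} + a.0 | =a=> m2, =b=> m3
  m2 = 0 | ∅
  m3 = (b.(rec X. a.(b.(b.X)\{b} + a.0)))\{b} | ∅
LTS(Q): 3 reachable states
  n0 = rec X. a.b.(b.X)\{b} | =a=> n1
  n1 = b.(b.(rec X. a.b.(b.X)\{b}))\{b} | =b=> n2
  n2 = (b.(rec X. a.b.(b.X)\{b}))\{b} | ∅
Run σ = ⟨aa⟩ on P: start {m0}
  after a @ step 1: {m1}
  after a @ step 2: {m2}
  P completes σ.
Run σ = ⟨aa⟩ on Q: start {n0}
  after a @ step 1: {n1}
  after a @ step 2: ∅  — Q cannot continue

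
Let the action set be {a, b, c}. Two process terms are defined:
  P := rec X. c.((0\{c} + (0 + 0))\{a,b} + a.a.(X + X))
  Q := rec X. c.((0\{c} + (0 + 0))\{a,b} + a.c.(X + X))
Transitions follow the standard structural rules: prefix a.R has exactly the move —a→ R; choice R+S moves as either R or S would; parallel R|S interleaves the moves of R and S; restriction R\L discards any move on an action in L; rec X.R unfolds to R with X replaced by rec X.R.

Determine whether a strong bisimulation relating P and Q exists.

NO

LTS(P): 4 reachable states
  m0 = rec X. c.((0\{c} + (0 + 0))\{a,b} + a.a.(X + X)) :: —c→ m1
  m1 = (0\{c} + (0 + 0))\{a,b} + a.a.((rec X. c.((0\{c} + (0 + 0))\{a,b} + a.a.(X + X))) + (rec X. c.((0\{c} + (0 + 0))\{a,b} + a.a.(X + X)))) :: —a→ m2
  m2 = a.((rec X. c.((0\{c} + (0 + 0))\{a,b} + a.a.(X + X))) + (rec X. c.((0\{c} + (0 + 0))\{a,b} + a.a.(X + X)))) :: —a→ m3
  m3 = (rec X. c.((0\{c} + (0 + 0))\{a,b} + a.a.(X + X))) + (rec X. c.((0\{c} + (0 + 0))\{a,b} + a.a.(X + X))) :: —c→ m1
LTS(Q): 4 reachable states
  n0 = rec X. c.((0\{c} + (0 + 0))\{a,b} + a.c.(X + X)) :: —c→ n1
  n1 = (0\{c} + (0 + 0))\{a,b} + a.c.((rec X. c.((0\{c} + (0 + 0))\{a,b} + a.c.(X + X))) + (rec X. c.((0\{c} + (0 + 0))\{a,b} + a.c.(X + X)))) :: —a→ n2
  n2 = c.((rec X. c.((0\{c} + (0 + 0))\{a,b} + a.c.(X + X))) + (rec X. c.((0\{c} + (0 + 0))\{a,b} + a.c.(X + X)))) :: —c→ n3
  n3 = (rec X. c.((0\{c} + (0 + 0))\{a,b} + a.c.(X + X))) + (rec X. c.((0\{c} + (0 + 0))\{a,b} + a.c.(X + X))) :: —c→ n1
Coarsest stable partition (strong bisimilarity classes):
  B0 = {m0, m3}
  B1 = {m1}
  B2 = {m2}
  B3 = {n0, n3}
  B4 = {n1}
  B5 = {n2}
m0 ∈ B0, n0 ∈ B3 → different blocks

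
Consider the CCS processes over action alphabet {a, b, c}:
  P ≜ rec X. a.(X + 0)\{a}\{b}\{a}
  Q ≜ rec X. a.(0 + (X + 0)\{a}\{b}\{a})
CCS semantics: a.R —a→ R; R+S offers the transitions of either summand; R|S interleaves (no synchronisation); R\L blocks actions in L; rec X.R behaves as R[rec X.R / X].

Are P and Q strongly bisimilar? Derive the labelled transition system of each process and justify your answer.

P ~ Q

Reachable graph of P (2 states):
  m0 = rec X. a.(X + 0)\{a}\{b}\{a} → —a→ m1
  m1 = ((rec X. a.(X + 0)\{a}\{b}\{a}) + 0)\{a}\{b}\{a} → (no moves)
Reachable graph of Q (2 states):
  n0 = rec X. a.(0 + (X + 0)\{a}\{b}\{a}) → —a→ n1
  n1 = 0 + ((rec X. a.(0 + (X + 0)\{a}\{b}\{a})) + 0)\{a}\{b}\{a} → (no moves)
Coarsest stable partition (strong bisimilarity classes):
  B0 = {m0, n0}
  B1 = {m1, n1}
m0 ∈ B0, n0 ∈ B0 → same block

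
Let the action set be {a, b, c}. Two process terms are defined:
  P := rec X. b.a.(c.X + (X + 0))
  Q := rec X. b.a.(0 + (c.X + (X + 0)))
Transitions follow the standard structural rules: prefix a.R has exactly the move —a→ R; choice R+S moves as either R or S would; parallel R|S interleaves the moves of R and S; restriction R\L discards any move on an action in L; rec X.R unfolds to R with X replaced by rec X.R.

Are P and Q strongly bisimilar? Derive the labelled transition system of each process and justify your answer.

Reachable graph of P (3 states):
  s0 = rec X. b.a.(c.X + (X + 0)) | —b→ s1
  s1 = a.(c.(rec X. b.a.(c.X + (X + 0))) + ((rec X. b.a.(c.X + (X + 0))) + 0)) | —a→ s2
  s2 = c.(rec X. b.a.(c.X + (X + 0))) + ((rec X. b.a.(c.X + (X + 0))) + 0) | —b→ s1, —c→ s0
Reachable graph of Q (3 states):
  t0 = rec X. b.a.(0 + (c.X + (X + 0))) | —b→ t1
  t1 = a.(0 + (c.(rec X. b.a.(0 + (c.X + (X + 0)))) + ((rec X. b.a.(0 + (c.X + (X + 0)))) + 0))) | —a→ t2
  t2 = 0 + (c.(rec X. b.a.(0 + (c.X + (X + 0)))) + ((rec X. b.a.(0 + (c.X + (X + 0)))) + 0)) | —b→ t1, —c→ t0
Partition-refinement fixed point:
  B0 = {s0, t0}
  B1 = {s1, t1}
  B2 = {s2, t2}
s0 ∈ B0, t0 ∈ B0 → same block

bisimilar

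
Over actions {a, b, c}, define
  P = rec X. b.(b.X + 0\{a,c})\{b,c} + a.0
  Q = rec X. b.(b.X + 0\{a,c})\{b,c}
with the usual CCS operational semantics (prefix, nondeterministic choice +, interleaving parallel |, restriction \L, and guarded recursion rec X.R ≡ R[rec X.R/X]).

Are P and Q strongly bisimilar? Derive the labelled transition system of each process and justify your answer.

NO

Reachable graph of P (3 states):
  u0 = rec X. b.(b.X + 0\{a,c})\{b,c} + a.0 | —a→ u1, —b→ u2
  u1 = 0 | deadlocked
  u2 = (b.(rec X. b.(b.X + 0\{a,c})\{b,c} + a.0) + 0\{a,c})\{b,c} | deadlocked
Reachable graph of Q (2 states):
  v0 = rec X. b.(b.X + 0\{a,c})\{b,c} | —b→ v1
  v1 = (b.(rec X. b.(b.X + 0\{a,c})\{b,c}) + 0\{a,c})\{b,c} | deadlocked
Partition-refinement fixed point:
  B0 = {u0}
  B1 = {u1, u2, v1}
  B2 = {v0}
u0 ∈ B0, v0 ∈ B2 → different blocks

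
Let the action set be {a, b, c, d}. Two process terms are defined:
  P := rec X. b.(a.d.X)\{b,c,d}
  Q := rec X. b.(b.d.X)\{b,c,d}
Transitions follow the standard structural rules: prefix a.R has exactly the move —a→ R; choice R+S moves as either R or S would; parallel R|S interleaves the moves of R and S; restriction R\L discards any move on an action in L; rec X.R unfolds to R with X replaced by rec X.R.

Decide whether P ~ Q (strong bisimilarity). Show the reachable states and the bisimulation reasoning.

NO

LTS(P): 3 reachable states
  s0 = rec X. b.(a.d.X)\{b,c,d} :: --b--▸ s1
  s1 = (a.d.(rec X. b.(a.d.X)\{b,c,d}))\{b,c,d} :: --a--▸ s2
  s2 = (d.(rec X. b.(a.d.X)\{b,c,d}))\{b,c,d} :: (no moves)
LTS(Q): 2 reachable states
  t0 = rec X. b.(b.d.X)\{b,c,d} :: --b--▸ t1
  t1 = (b.d.(rec X. b.(b.d.X)\{b,c,d}))\{b,c,d} :: (no moves)
Bisimilarity quotient blocks:
  B0 = {s0}
  B1 = {s1}
  B2 = {s2, t1}
  B3 = {t0}
s0 ∈ B0, t0 ∈ B3 → different blocks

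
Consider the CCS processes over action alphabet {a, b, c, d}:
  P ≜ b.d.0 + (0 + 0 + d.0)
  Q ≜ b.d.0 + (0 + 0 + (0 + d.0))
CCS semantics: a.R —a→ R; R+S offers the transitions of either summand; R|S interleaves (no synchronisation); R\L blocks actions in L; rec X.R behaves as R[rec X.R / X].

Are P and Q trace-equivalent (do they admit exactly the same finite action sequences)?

LTS(P): 3 reachable states
  p0 = b.d.0 + (0 + 0 + d.0) → --b--▸ p1, --d--▸ p2
  p1 = d.0 → --d--▸ p2
  p2 = 0 → ·
LTS(Q): 3 reachable states
  q0 = b.d.0 + (0 + 0 + (0 + d.0)) → --b--▸ q1, --d--▸ q2
  q1 = d.0 → --d--▸ q2
  q2 = 0 → ·
Bisimilarity quotient blocks:
  B0 = {p0, q0}
  B1 = {p2, q2}
  B2 = {p1, q1}
p0 ∈ B0, q0 ∈ B0 → same block
Bisimilar ⇒ trace-equivalent.

trace-equivalent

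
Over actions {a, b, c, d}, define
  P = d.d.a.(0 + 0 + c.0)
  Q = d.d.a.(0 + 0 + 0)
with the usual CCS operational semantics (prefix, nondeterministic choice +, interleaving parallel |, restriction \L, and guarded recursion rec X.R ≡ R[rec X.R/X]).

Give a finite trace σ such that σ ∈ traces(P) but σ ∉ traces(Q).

ddac

Reachable graph of P (5 states):
  p0 = d.d.a.(0 + 0 + c.0) has moves —d→ p1
  p1 = d.a.(0 + 0 + c.0) has moves —d→ p2
  p2 = a.(0 + 0 + c.0) has moves —a→ p3
  p3 = 0 + 0 + c.0 has moves —c→ p4
  p4 = 0 has moves ·
Reachable graph of Q (4 states):
  q0 = d.d.a.(0 + 0 + 0) has moves —d→ q1
  q1 = d.a.(0 + 0 + 0) has moves —d→ q2
  q2 = a.(0 + 0 + 0) has moves —a→ q3
  q3 = 0 + 0 + 0 has moves ·
Trace ⟨ddac⟩ through P, begin at {p0}:
  step 1 (d): {p1}
  step 2 (d): {p2}
  step 3 (a): {p3}
  step 4 (c): {p4}
  P completes σ.
Trace ⟨ddac⟩ through Q, begin at {q0}:
  step 1 (d): {q1}
  step 2 (d): {q2}
  step 3 (a): {q3}
  step 4 (c): no successor for Q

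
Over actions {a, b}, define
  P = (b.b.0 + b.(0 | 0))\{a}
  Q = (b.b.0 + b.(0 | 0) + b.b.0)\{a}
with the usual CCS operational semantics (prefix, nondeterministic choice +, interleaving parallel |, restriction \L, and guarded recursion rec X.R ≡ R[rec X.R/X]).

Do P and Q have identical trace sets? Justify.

P's transition system — 4 states:
  p0 = (b.b.0 + b.(0 | 0))\{a} :: =b=> p1, =b=> p2
  p1 = (0 | 0)\{a} :: ·
  p2 = (b.0)\{a} :: =b=> p3
  p3 = 0\{a} :: ·
Q's transition system — 4 states:
  q0 = (b.b.0 + b.(0 | 0) + b.b.0)\{a} :: =b=> q1, =b=> q2
  q1 = (0 | 0)\{a} :: ·
  q2 = (b.0)\{a} :: =b=> q3
  q3 = 0\{a} :: ·
Bisimilarity quotient blocks:
  B0 = {p0, q0}
  B1 = {p2, q2}
  B2 = {p1, p3, q1, q3}
p0 ∈ B0, q0 ∈ B0 → same block
Bisimilar ⇒ trace-equivalent.

YES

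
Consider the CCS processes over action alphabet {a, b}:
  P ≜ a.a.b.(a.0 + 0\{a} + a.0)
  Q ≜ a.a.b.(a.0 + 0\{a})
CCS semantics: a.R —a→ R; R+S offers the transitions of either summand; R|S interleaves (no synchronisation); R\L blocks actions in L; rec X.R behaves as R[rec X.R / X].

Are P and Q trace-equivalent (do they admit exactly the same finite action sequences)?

Reachable graph of P (5 states):
  u0 = a.a.b.(a.0 + 0\{a} + a.0) ⊢ --a--▸ u1
  u1 = a.b.(a.0 + 0\{a} + a.0) ⊢ --a--▸ u2
  u2 = b.(a.0 + 0\{a} + a.0) ⊢ --b--▸ u3
  u3 = a.0 + 0\{a} + a.0 ⊢ --a--▸ u4
  u4 = 0 ⊢ deadlocked
Reachable graph of Q (5 states):
  v0 = a.a.b.(a.0 + 0\{a}) ⊢ --a--▸ v1
  v1 = a.b.(a.0 + 0\{a}) ⊢ --a--▸ v2
  v2 = b.(a.0 + 0\{a}) ⊢ --b--▸ v3
  v3 = a.0 + 0\{a} ⊢ --a--▸ v4
  v4 = 0 ⊢ deadlocked
Partition-refinement fixed point:
  B0 = {u0, v0}
  B1 = {u1, v1}
  B2 = {u2, v2}
  B3 = {u3, v3}
  B4 = {u4, v4}
u0 ∈ B0, v0 ∈ B0 → same block
Bisimilar ⇒ trace-equivalent.

traces(P) = traces(Q)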